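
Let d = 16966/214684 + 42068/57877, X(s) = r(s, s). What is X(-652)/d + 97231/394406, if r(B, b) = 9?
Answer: 7513165786760831/658215476353294 ≈ 11.414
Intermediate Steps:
X(s) = 9
d = 5006633847/6212632934 (d = 16966*(1/214684) + 42068*(1/57877) = 8483/107342 + 42068/57877 = 5006633847/6212632934 ≈ 0.80588)
X(-652)/d + 97231/394406 = 9/(5006633847/6212632934) + 97231/394406 = 9*(6212632934/5006633847) + 97231*(1/394406) = 18637898802/1668877949 + 97231/394406 = 7513165786760831/658215476353294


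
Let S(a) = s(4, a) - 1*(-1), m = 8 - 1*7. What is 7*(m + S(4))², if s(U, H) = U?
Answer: 252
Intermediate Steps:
m = 1 (m = 8 - 7 = 1)
S(a) = 5 (S(a) = 4 - 1*(-1) = 4 + 1 = 5)
7*(m + S(4))² = 7*(1 + 5)² = 7*6² = 7*36 = 252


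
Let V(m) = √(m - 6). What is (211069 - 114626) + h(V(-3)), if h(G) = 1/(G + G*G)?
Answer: 964429/10 - I/30 ≈ 96443.0 - 0.033333*I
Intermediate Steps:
V(m) = √(-6 + m)
h(G) = 1/(G + G²)
(211069 - 114626) + h(V(-3)) = (211069 - 114626) + 1/((√(-6 - 3))*(1 + √(-6 - 3))) = 96443 + 1/((√(-9))*(1 + √(-9))) = 96443 + 1/(((3*I))*(1 + 3*I)) = 96443 + (-I/3)*((1 - 3*I)/10) = 96443 - I*(1 - 3*I)/30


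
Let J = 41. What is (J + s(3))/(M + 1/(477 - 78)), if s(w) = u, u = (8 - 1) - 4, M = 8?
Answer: 17556/3193 ≈ 5.4983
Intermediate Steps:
u = 3 (u = 7 - 4 = 3)
s(w) = 3
(J + s(3))/(M + 1/(477 - 78)) = (41 + 3)/(8 + 1/(477 - 78)) = 44/(8 + 1/399) = 44/(3193/399) = 44*(399/3193) = 17556/3193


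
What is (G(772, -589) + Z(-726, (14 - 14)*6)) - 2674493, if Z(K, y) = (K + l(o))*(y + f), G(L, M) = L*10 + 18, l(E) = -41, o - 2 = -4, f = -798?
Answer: -2054689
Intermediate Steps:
o = -2 (o = 2 - 4 = -2)
G(L, M) = 18 + 10*L (G(L, M) = 10*L + 18 = 18 + 10*L)
Z(K, y) = (-798 + y)*(-41 + K) (Z(K, y) = (K - 41)*(y - 798) = (-41 + K)*(-798 + y) = (-798 + y)*(-41 + K))
(G(772, -589) + Z(-726, (14 - 14)*6)) - 2674493 = ((18 + 10*772) + (32718 - 798*(-726) - 41*(14 - 14)*6 - 726*(14 - 14)*6)) - 2674493 = ((18 + 7720) + (32718 + 579348 - 0*6 - 0*6)) - 2674493 = (7738 + (32718 + 579348 - 41*0 - 726*0)) - 2674493 = (7738 + (32718 + 579348 + 0 + 0)) - 2674493 = (7738 + 612066) - 2674493 = 619804 - 2674493 = -2054689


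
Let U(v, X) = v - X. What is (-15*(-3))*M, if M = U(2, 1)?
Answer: 45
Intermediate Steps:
M = 1 (M = 2 - 1*1 = 2 - 1 = 1)
(-15*(-3))*M = -15*(-3)*1 = 45*1 = 45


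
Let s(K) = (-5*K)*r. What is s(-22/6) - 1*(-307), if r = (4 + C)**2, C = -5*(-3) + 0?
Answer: 20776/3 ≈ 6925.3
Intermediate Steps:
C = 15 (C = 15 + 0 = 15)
r = 361 (r = (4 + 15)**2 = 19**2 = 361)
s(K) = -1805*K (s(K) = -5*K*361 = -1805*K)
s(-22/6) - 1*(-307) = -(-39710)/6 - 1*(-307) = -(-39710)/6 + 307 = -1805*(-11/3) + 307 = 19855/3 + 307 = 20776/3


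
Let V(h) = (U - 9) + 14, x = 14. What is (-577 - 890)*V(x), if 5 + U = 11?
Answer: -16137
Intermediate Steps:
U = 6 (U = -5 + 11 = 6)
V(h) = 11 (V(h) = (6 - 9) + 14 = -3 + 14 = 11)
(-577 - 890)*V(x) = (-577 - 890)*11 = -1467*11 = -16137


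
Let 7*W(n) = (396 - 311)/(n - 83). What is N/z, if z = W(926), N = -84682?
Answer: -499708482/85 ≈ -5.8789e+6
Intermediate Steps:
W(n) = 85/(7*(-83 + n)) (W(n) = ((396 - 311)/(n - 83))/7 = (85/(-83 + n))/7 = 85/(7*(-83 + n)))
z = 85/5901 (z = 85/(7*(-83 + 926)) = (85/7)/843 = (85/7)*(1/843) = 85/5901 ≈ 0.014404)
N/z = -84682/85/5901 = -84682*5901/85 = -499708482/85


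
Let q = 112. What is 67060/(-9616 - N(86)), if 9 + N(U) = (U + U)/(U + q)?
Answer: -6638940/951179 ≈ -6.9797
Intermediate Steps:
N(U) = -9 + 2*U/(112 + U) (N(U) = -9 + (U + U)/(U + 112) = -9 + (2*U)/(112 + U) = -9 + 2*U/(112 + U))
67060/(-9616 - N(86)) = 67060/(-9616 - 7*(-144 - 1*86)/(112 + 86)) = 67060/(-9616 - 7*(-144 - 86)/198) = 67060/(-9616 - 7*(-230)/198) = 67060/(-9616 - 1*(-805/99)) = 67060/(-9616 + 805/99) = 67060/(-951179/99) = 67060*(-99/951179) = -6638940/951179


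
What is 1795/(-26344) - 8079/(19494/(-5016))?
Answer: 3121450933/1501608 ≈ 2078.7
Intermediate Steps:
1795/(-26344) - 8079/(19494/(-5016)) = 1795*(-1/26344) - 8079/(19494*(-1/5016)) = -1795/26344 - 8079/(-171/44) = -1795/26344 - 8079*(-44/171) = -1795/26344 + 118492/57 = 3121450933/1501608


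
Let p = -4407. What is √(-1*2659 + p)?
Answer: I*√7066 ≈ 84.059*I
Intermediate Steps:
√(-1*2659 + p) = √(-1*2659 - 4407) = √(-2659 - 4407) = √(-7066) = I*√7066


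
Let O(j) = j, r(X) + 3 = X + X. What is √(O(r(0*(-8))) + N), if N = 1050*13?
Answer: √13647 ≈ 116.82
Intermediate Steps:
r(X) = -3 + 2*X (r(X) = -3 + (X + X) = -3 + 2*X)
N = 13650
√(O(r(0*(-8))) + N) = √((-3 + 2*(0*(-8))) + 13650) = √((-3 + 2*0) + 13650) = √((-3 + 0) + 13650) = √(-3 + 13650) = √13647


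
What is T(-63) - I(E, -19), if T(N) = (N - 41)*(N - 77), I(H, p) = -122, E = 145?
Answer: 14682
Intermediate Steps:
T(N) = (-77 + N)*(-41 + N) (T(N) = (-41 + N)*(-77 + N) = (-77 + N)*(-41 + N))
T(-63) - I(E, -19) = (3157 + (-63)**2 - 118*(-63)) - 1*(-122) = (3157 + 3969 + 7434) + 122 = 14560 + 122 = 14682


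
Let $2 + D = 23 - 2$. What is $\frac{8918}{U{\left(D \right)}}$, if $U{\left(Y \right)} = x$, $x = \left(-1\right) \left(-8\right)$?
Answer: $\frac{4459}{4} \approx 1114.8$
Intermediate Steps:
$x = 8$
$D = 19$ ($D = -2 + \left(23 - 2\right) = -2 + 21 = 19$)
$U{\left(Y \right)} = 8$
$\frac{8918}{U{\left(D \right)}} = \frac{8918}{8} = 8918 \cdot \frac{1}{8} = \frac{4459}{4}$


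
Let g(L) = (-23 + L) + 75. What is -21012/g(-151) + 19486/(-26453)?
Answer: 184633774/872949 ≈ 211.51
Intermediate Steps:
g(L) = 52 + L
-21012/g(-151) + 19486/(-26453) = -21012/(52 - 151) + 19486/(-26453) = -21012/(-99) + 19486*(-1/26453) = -21012*(-1/99) - 19486/26453 = 7004/33 - 19486/26453 = 184633774/872949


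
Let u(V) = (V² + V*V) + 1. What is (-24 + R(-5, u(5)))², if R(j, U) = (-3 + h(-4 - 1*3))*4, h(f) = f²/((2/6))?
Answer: 304704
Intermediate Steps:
u(V) = 1 + 2*V² (u(V) = (V² + V²) + 1 = 2*V² + 1 = 1 + 2*V²)
h(f) = 3*f² (h(f) = f²/((2*(⅙))) = f²/(⅓) = f²*3 = 3*f²)
R(j, U) = 576 (R(j, U) = (-3 + 3*(-4 - 1*3)²)*4 = (-3 + 3*(-4 - 3)²)*4 = (-3 + 3*(-7)²)*4 = (-3 + 3*49)*4 = (-3 + 147)*4 = 144*4 = 576)
(-24 + R(-5, u(5)))² = (-24 + 576)² = 552² = 304704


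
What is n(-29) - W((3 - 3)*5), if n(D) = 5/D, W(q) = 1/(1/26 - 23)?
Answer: -2231/17313 ≈ -0.12886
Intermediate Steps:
W(q) = -26/597 (W(q) = 1/(1/26 - 23) = 1/(-597/26) = -26/597)
n(-29) - W((3 - 3)*5) = 5/(-29) - 1*(-26/597) = 5*(-1/29) + 26/597 = -5/29 + 26/597 = -2231/17313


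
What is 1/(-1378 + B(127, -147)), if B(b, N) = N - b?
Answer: -1/1652 ≈ -0.00060533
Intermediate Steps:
1/(-1378 + B(127, -147)) = 1/(-1378 + (-147 - 1*127)) = 1/(-1378 + (-147 - 127)) = 1/(-1378 - 274) = 1/(-1652) = -1/1652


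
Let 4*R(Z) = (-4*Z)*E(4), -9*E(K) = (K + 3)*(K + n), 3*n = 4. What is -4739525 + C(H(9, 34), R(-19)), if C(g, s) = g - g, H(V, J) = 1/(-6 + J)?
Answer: -4739525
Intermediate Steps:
n = 4/3 (n = (1/3)*4 = 4/3 ≈ 1.3333)
E(K) = -(3 + K)*(4/3 + K)/9 (E(K) = -(K + 3)*(K + 4/3)/9 = -(3 + K)*(4/3 + K)/9)
R(Z) = 112*Z/27 (R(Z) = ((-4*Z)*(-4/9 - 13/27*4 - 1/9*4**2))/4 = ((-4*Z)*(-4/9 - 52/27 - 1/9*16))/4 = ((-4*Z)*(-4/9 - 52/27 - 16/9))/4 = (-4*Z*(-112/27))/4 = (448*Z/27)/4 = 112*Z/27)
C(g, s) = 0
-4739525 + C(H(9, 34), R(-19)) = -4739525 + 0 = -4739525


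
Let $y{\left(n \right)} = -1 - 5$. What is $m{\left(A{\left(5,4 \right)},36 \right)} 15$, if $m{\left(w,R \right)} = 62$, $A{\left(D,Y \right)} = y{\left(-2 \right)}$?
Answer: $930$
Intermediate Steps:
$y{\left(n \right)} = -6$ ($y{\left(n \right)} = -1 - 5 = -6$)
$A{\left(D,Y \right)} = -6$
$m{\left(A{\left(5,4 \right)},36 \right)} 15 = 62 \cdot 15 = 930$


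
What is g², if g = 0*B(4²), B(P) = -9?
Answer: 0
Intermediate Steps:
g = 0 (g = 0*(-9) = 0)
g² = 0² = 0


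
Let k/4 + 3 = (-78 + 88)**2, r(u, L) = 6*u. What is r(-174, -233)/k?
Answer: -261/97 ≈ -2.6907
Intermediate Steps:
k = 388 (k = -12 + 4*(-78 + 88)**2 = -12 + 4*10**2 = -12 + 4*100 = -12 + 400 = 388)
r(-174, -233)/k = (6*(-174))/388 = -1044*1/388 = -261/97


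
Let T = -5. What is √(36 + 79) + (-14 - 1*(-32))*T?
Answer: -90 + √115 ≈ -79.276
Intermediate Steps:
√(36 + 79) + (-14 - 1*(-32))*T = √(36 + 79) + (-14 - 1*(-32))*(-5) = √115 + (-14 + 32)*(-5) = √115 + 18*(-5) = √115 - 90 = -90 + √115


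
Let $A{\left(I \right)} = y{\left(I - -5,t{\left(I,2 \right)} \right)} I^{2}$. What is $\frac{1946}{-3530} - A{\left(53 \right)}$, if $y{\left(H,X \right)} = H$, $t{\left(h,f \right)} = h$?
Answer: $- \frac{287558303}{1765} \approx -1.6292 \cdot 10^{5}$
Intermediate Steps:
$A{\left(I \right)} = I^{2} \left(5 + I\right)$ ($A{\left(I \right)} = \left(I - -5\right) I^{2} = \left(I + 5\right) I^{2} = \left(5 + I\right) I^{2} = I^{2} \left(5 + I\right)$)
$\frac{1946}{-3530} - A{\left(53 \right)} = \frac{1946}{-3530} - 53^{2} \left(5 + 53\right) = 1946 \left(- \frac{1}{3530}\right) - 2809 \cdot 58 = - \frac{973}{1765} - 162922 = - \frac{287558303}{1765}$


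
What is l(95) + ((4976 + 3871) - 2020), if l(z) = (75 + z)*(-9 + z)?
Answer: 21447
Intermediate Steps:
l(z) = (-9 + z)*(75 + z)
l(95) + ((4976 + 3871) - 2020) = (-675 + 95² + 66*95) + ((4976 + 3871) - 2020) = (-675 + 9025 + 6270) + (8847 - 2020) = 14620 + 6827 = 21447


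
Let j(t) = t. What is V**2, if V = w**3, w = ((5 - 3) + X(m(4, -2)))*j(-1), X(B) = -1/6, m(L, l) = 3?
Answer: 1771561/46656 ≈ 37.971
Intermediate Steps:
X(B) = -1/6 (X(B) = -1*1/6 = -1/6)
w = -11/6 (w = ((5 - 3) - 1/6)*(-1) = (2 - 1/6)*(-1) = (11/6)*(-1) = -11/6 ≈ -1.8333)
V = -1331/216 (V = (-11/6)**3 = -1331/216 ≈ -6.1620)
V**2 = (-1331/216)**2 = 1771561/46656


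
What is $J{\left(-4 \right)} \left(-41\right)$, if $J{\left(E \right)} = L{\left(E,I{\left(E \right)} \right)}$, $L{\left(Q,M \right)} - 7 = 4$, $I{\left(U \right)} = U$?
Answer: $-451$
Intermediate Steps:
$L{\left(Q,M \right)} = 11$ ($L{\left(Q,M \right)} = 7 + 4 = 11$)
$J{\left(E \right)} = 11$
$J{\left(-4 \right)} \left(-41\right) = 11 \left(-41\right) = -451$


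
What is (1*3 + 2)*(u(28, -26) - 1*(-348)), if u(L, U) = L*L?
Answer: 5660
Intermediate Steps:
u(L, U) = L**2
(1*3 + 2)*(u(28, -26) - 1*(-348)) = (1*3 + 2)*(28**2 - 1*(-348)) = (3 + 2)*(784 + 348) = 5*1132 = 5660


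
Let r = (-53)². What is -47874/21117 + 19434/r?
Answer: 91969904/19772551 ≈ 4.6514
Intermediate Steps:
r = 2809
-47874/21117 + 19434/r = -47874/21117 + 19434/2809 = -47874*1/21117 + 19434*(1/2809) = -15958/7039 + 19434/2809 = 91969904/19772551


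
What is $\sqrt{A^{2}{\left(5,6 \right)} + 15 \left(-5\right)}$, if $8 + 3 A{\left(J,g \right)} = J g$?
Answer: $\frac{i \sqrt{191}}{3} \approx 4.6068 i$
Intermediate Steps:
$A{\left(J,g \right)} = - \frac{8}{3} + \frac{J g}{3}$
$\sqrt{A^{2}{\left(5,6 \right)} + 15 \left(-5\right)} = \sqrt{\left(- \frac{8}{3} + \frac{1}{3} \cdot 5 \cdot 6\right)^{2} + 15 \left(-5\right)} = \sqrt{\left(- \frac{8}{3} + 10\right)^{2} - 75} = \sqrt{\left(\frac{22}{3}\right)^{2} - 75} = \sqrt{\frac{484}{9} - 75} = \sqrt{- \frac{191}{9}} = \frac{i \sqrt{191}}{3}$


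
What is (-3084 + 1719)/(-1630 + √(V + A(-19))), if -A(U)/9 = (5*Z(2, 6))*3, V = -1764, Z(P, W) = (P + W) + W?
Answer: 85575/102329 + 315*I*√406/204658 ≈ 0.83627 + 0.031013*I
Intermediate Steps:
Z(P, W) = P + 2*W
A(U) = -1890 (A(U) = -9*5*(2 + 2*6)*3 = -9*5*(2 + 12)*3 = -9*5*14*3 = -630*3 = -9*210 = -1890)
(-3084 + 1719)/(-1630 + √(V + A(-19))) = (-3084 + 1719)/(-1630 + √(-1764 - 1890)) = -1365/(-1630 + √(-3654)) = -1365/(-1630 + 3*I*√406)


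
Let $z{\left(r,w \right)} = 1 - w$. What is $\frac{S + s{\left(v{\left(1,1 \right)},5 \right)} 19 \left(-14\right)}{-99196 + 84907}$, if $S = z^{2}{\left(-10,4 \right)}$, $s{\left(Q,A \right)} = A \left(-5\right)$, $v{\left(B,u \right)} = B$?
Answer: $- \frac{6659}{14289} \approx -0.46602$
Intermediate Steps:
$s{\left(Q,A \right)} = - 5 A$
$S = 9$ ($S = \left(1 - 4\right)^{2} = \left(-3\right)^{2} = 9$)
$\frac{S + s{\left(v{\left(1,1 \right)},5 \right)} 19 \left(-14\right)}{-99196 + 84907} = \frac{9 + \left(-5\right) 5 \cdot 19 \left(-14\right)}{-99196 + 84907} = \frac{9 + \left(-25\right) 19 \left(-14\right)}{-14289} = \left(9 - -6650\right) \left(- \frac{1}{14289}\right) = \left(9 + 6650\right) \left(- \frac{1}{14289}\right) = 6659 \left(- \frac{1}{14289}\right) = - \frac{6659}{14289}$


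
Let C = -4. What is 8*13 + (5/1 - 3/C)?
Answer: 439/4 ≈ 109.75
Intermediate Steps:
8*13 + (5/1 - 3/C) = 8*13 + (5/1 - 3/(-4)) = 104 + (5*1 - 3*(-1/4)) = 104 + (5 + 3/4) = 104 + 23/4 = 439/4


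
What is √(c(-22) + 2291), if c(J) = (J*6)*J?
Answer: √5195 ≈ 72.076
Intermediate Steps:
c(J) = 6*J² (c(J) = (6*J)*J = 6*J²)
√(c(-22) + 2291) = √(6*(-22)² + 2291) = √(6*484 + 2291) = √(2904 + 2291) = √5195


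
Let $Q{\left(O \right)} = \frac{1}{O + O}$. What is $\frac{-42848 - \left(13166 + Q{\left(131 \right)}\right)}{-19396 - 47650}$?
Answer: $\frac{14675669}{17566052} \approx 0.83546$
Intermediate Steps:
$Q{\left(O \right)} = \frac{1}{2 O}$
$\frac{-42848 - \left(13166 + Q{\left(131 \right)}\right)}{-19396 - 47650} = \frac{-42848 - \left(13166 + \frac{1}{2 \cdot 131}\right)}{-19396 - 47650} = \frac{-42848 - \left(13166 + \frac{1}{2} \cdot \frac{1}{131}\right)}{-67046} = \left(-42848 - \frac{3449493}{262}\right) \left(- \frac{1}{67046}\right) = \left(- \frac{14675669}{262}\right) \left(- \frac{1}{67046}\right) = \frac{14675669}{17566052}$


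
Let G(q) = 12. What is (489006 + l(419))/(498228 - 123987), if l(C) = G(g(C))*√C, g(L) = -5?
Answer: 23286/17821 + 4*√419/124747 ≈ 1.3073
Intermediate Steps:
l(C) = 12*√C
(489006 + l(419))/(498228 - 123987) = (489006 + 12*√419)/(498228 - 123987) = (489006 + 12*√419)/374241 = (489006 + 12*√419)*(1/374241) = 23286/17821 + 4*√419/124747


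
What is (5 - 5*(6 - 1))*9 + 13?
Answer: -167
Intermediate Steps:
(5 - 5*(6 - 1))*9 + 13 = (5 - 5*5)*9 + 13 = (5 - 25)*9 + 13 = -20*9 + 13 = -180 + 13 = -167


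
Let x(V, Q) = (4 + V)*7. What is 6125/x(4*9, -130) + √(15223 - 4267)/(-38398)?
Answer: 175/8 - √2739/19199 ≈ 21.872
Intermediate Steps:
x(V, Q) = 28 + 7*V
6125/x(4*9, -130) + √(15223 - 4267)/(-38398) = 6125/(28 + 7*(4*9)) + √(15223 - 4267)/(-38398) = 6125/(28 + 7*36) + √10956*(-1/38398) = 6125/(28 + 252) + (2*√2739)*(-1/38398) = 6125/280 - √2739/19199 = 6125*(1/280) - √2739/19199 = 175/8 - √2739/19199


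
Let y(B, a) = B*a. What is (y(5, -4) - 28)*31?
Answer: -1488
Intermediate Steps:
(y(5, -4) - 28)*31 = (5*(-4) - 28)*31 = (-20 - 28)*31 = -48*31 = -1488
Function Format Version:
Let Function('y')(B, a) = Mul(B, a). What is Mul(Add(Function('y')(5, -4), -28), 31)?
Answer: -1488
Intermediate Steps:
Mul(Add(Function('y')(5, -4), -28), 31) = Mul(Add(Mul(5, -4), -28), 31) = Mul(Add(-20, -28), 31) = Mul(-48, 31) = -1488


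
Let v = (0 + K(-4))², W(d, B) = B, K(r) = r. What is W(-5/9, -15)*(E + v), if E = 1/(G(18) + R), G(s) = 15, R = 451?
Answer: -111855/466 ≈ -240.03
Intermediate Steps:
v = 16 (v = (0 - 4)² = (-4)² = 16)
E = 1/466 (E = 1/(15 + 451) = 1/466 ≈ 0.0021459)
W(-5/9, -15)*(E + v) = -15*(1/466 + 16) = -15*7457/466 = -111855/466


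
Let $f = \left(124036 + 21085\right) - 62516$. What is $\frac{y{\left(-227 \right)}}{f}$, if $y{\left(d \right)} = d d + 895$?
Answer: $\frac{52424}{82605} \approx 0.63463$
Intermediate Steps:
$y{\left(d \right)} = 895 + d^{2}$ ($y{\left(d \right)} = d^{2} + 895 = 895 + d^{2}$)
$f = 82605$ ($f = 145121 - 62516 = 82605$)
$\frac{y{\left(-227 \right)}}{f} = \frac{895 + \left(-227\right)^{2}}{82605} = \left(895 + 51529\right) \frac{1}{82605} = 52424 \cdot \frac{1}{82605} = \frac{52424}{82605}$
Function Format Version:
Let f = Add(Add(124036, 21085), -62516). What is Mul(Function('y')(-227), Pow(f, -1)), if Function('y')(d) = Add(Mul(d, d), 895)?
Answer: Rational(52424, 82605) ≈ 0.63463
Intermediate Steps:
Function('y')(d) = Add(895, Pow(d, 2)) (Function('y')(d) = Add(Pow(d, 2), 895) = Add(895, Pow(d, 2)))
f = 82605 (f = Add(145121, -62516) = 82605)
Mul(Function('y')(-227), Pow(f, -1)) = Mul(Add(895, Pow(-227, 2)), Pow(82605, -1)) = Mul(Add(895, 51529), Rational(1, 82605)) = Mul(52424, Rational(1, 82605)) = Rational(52424, 82605)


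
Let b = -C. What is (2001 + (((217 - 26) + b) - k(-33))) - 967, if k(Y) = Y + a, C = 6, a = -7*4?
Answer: 1280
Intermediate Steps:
a = -28
b = -6 (b = -1*6 = -6)
k(Y) = -28 + Y (k(Y) = Y - 28 = -28 + Y)
(2001 + (((217 - 26) + b) - k(-33))) - 967 = (2001 + (((217 - 26) - 6) - (-28 - 33))) - 967 = (2001 + ((191 - 6) - 1*(-61))) - 967 = (2001 + (185 + 61)) - 967 = (2001 + 246) - 967 = 2247 - 967 = 1280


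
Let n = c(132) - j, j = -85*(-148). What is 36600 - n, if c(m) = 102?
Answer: 49078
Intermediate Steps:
j = 12580
n = -12478 (n = 102 - 1*12580 = 102 - 12580 = -12478)
36600 - n = 36600 - 1*(-12478) = 36600 + 12478 = 49078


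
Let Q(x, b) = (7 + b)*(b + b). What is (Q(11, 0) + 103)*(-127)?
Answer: -13081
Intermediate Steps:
Q(x, b) = 2*b*(7 + b) (Q(x, b) = (7 + b)*(2*b) = 2*b*(7 + b))
(Q(11, 0) + 103)*(-127) = (2*0*(7 + 0) + 103)*(-127) = (2*0*7 + 103)*(-127) = (0 + 103)*(-127) = 103*(-127) = -13081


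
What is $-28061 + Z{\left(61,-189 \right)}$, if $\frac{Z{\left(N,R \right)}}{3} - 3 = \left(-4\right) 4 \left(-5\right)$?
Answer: $-27812$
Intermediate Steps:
$Z{\left(N,R \right)} = 249$ ($Z{\left(N,R \right)} = 9 + 3 \left(-4\right) 4 \left(-5\right) = 9 + 3 \left(\left(-16\right) \left(-5\right)\right) = 9 + 3 \cdot 80 = 9 + 240 = 249$)
$-28061 + Z{\left(61,-189 \right)} = -28061 + 249 = -27812$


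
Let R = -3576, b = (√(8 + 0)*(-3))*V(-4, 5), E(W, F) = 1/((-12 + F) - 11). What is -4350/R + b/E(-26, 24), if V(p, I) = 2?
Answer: 725/596 - 12*√2 ≈ -15.754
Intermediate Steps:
E(W, F) = 1/(-23 + F)
b = -12*√2 (b = (√(8 + 0)*(-3))*2 = (√8*(-3))*2 = ((2*√2)*(-3))*2 = -6*√2*2 = -12*√2 ≈ -16.971)
-4350/R + b/E(-26, 24) = -4350/(-3576) + (-12*√2)/(1/(-23 + 24)) = -4350*(-1/3576) + (-12*√2)/(1/1) = 725/596 - 12*√2/1 = 725/596 - 12*√2*1 = 725/596 - 12*√2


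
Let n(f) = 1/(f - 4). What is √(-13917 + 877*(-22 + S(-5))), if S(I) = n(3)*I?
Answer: I*√28826 ≈ 169.78*I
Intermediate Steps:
n(f) = 1/(-4 + f)
S(I) = -I (S(I) = I/(-4 + 3) = I/(-1) = -I)
√(-13917 + 877*(-22 + S(-5))) = √(-13917 + 877*(-22 - 1*(-5))) = √(-13917 + 877*(-22 + 5)) = √(-13917 + 877*(-17)) = √(-13917 - 14909) = √(-28826) = I*√28826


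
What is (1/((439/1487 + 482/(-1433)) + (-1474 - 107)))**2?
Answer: 4540611218641/11350125275152111204 ≈ 4.0005e-7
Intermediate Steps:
(1/((439/1487 + 482/(-1433)) + (-1474 - 107)))**2 = (1/((439*(1/1487) + 482*(-1/1433)) - 1581))**2 = (1/((439/1487 - 482/1433) - 1581))**2 = (1/(-87647/2130871 - 1581))**2 = (1/(-3368994698/2130871))**2 = (-2130871/3368994698)**2 = 4540611218641/11350125275152111204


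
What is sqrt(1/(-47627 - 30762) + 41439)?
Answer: sqrt(254635830788530)/78389 ≈ 203.57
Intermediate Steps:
sqrt(1/(-47627 - 30762) + 41439) = sqrt(1/(-78389) + 41439) = sqrt(-1/78389 + 41439) = sqrt(3248361770/78389) = sqrt(254635830788530)/78389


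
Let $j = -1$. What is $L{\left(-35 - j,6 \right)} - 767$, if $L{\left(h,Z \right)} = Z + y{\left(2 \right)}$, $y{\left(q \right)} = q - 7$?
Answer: $-766$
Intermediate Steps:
$y{\left(q \right)} = -7 + q$
$L{\left(h,Z \right)} = -5 + Z$ ($L{\left(h,Z \right)} = Z + \left(-7 + 2\right) = Z - 5 = -5 + Z$)
$L{\left(-35 - j,6 \right)} - 767 = \left(-5 + 6\right) - 767 = 1 - 767 = -766$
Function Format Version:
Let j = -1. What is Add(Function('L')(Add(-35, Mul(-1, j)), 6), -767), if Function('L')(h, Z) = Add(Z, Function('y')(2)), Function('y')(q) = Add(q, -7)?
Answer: -766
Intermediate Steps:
Function('y')(q) = Add(-7, q)
Function('L')(h, Z) = Add(-5, Z) (Function('L')(h, Z) = Add(Z, Add(-7, 2)) = Add(Z, -5) = Add(-5, Z))
Add(Function('L')(Add(-35, Mul(-1, j)), 6), -767) = Add(Add(-5, 6), -767) = Add(1, -767) = -766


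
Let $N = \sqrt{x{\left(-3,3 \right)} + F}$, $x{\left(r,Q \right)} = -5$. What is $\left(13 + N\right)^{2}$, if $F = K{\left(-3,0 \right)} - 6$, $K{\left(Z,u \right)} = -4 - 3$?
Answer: $151 + 78 i \sqrt{2} \approx 151.0 + 110.31 i$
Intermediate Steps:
$K{\left(Z,u \right)} = -7$ ($K{\left(Z,u \right)} = -4 - 3 = -7$)
$F = -13$ ($F = -7 - 6 = -13$)
$N = 3 i \sqrt{2}$ ($N = \sqrt{-5 - 13} = \sqrt{-18} = 3 i \sqrt{2} \approx 4.2426 i$)
$\left(13 + N\right)^{2} = \left(13 + 3 i \sqrt{2}\right)^{2}$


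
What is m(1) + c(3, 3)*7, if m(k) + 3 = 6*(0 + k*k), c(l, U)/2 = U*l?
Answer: 129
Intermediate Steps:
c(l, U) = 2*U*l (c(l, U) = 2*(U*l) = 2*U*l)
m(k) = -3 + 6*k**2 (m(k) = -3 + 6*(0 + k*k) = -3 + 6*(0 + k**2) = -3 + 6*k**2)
m(1) + c(3, 3)*7 = (-3 + 6*1**2) + (2*3*3)*7 = (-3 + 6*1) + 18*7 = (-3 + 6) + 126 = 3 + 126 = 129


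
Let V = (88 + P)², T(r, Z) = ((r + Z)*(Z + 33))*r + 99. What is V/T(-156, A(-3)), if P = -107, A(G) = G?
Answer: 361/744219 ≈ 0.00048507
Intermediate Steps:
T(r, Z) = 99 + r*(33 + Z)*(Z + r) (T(r, Z) = ((Z + r)*(33 + Z))*r + 99 = ((33 + Z)*(Z + r))*r + 99 = r*(33 + Z)*(Z + r) + 99 = 99 + r*(33 + Z)*(Z + r))
V = 361 (V = (88 - 107)² = (-19)² = 361)
V/T(-156, A(-3)) = 361/(99 + 33*(-156)² - 3*(-156)² - 156*(-3)² + 33*(-3)*(-156)) = 361/(99 + 33*24336 - 3*24336 - 156*9 + 15444) = 361/(99 + 803088 - 73008 - 1404 + 15444) = 361/744219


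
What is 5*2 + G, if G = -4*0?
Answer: 10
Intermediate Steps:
G = 0
5*2 + G = 5*2 + 0 = 10 + 0 = 10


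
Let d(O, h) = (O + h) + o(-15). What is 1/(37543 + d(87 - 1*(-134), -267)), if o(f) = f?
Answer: 1/37482 ≈ 2.6679e-5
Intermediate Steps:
d(O, h) = -15 + O + h (d(O, h) = (O + h) - 15 = -15 + O + h)
1/(37543 + d(87 - 1*(-134), -267)) = 1/(37543 + (-15 + (87 - 1*(-134)) - 267)) = 1/(37543 + (-15 + (87 + 134) - 267)) = 1/(37543 + (-15 + 221 - 267)) = 1/(37543 - 61) = 1/37482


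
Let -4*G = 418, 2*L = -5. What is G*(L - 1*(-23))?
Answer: -8569/4 ≈ -2142.3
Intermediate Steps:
L = -5/2 (L = (½)*(-5) = -5/2 ≈ -2.5000)
G = -209/2 (G = -¼*418 = -209/2 ≈ -104.50)
G*(L - 1*(-23)) = -209*(-5/2 - 1*(-23))/2 = -209*(-5/2 + 23)/2 = -209/2*41/2 = -8569/4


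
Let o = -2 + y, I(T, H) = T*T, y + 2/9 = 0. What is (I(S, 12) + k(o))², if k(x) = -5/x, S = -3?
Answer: 2025/16 ≈ 126.56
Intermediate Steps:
y = -2/9 (y = -2/9 + 0 = -2/9 ≈ -0.22222)
I(T, H) = T²
o = -20/9 (o = -2 - 2/9 = -20/9 ≈ -2.2222)
(I(S, 12) + k(o))² = ((-3)² - 5/(-20/9))² = (9 - 5*(-9/20))² = (9 + 9/4)² = (45/4)² = 2025/16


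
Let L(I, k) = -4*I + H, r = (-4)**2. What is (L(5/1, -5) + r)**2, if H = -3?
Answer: 49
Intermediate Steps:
r = 16
L(I, k) = -3 - 4*I (L(I, k) = -4*I - 3 = -3 - 4*I)
(L(5/1, -5) + r)**2 = ((-3 - 20/1) + 16)**2 = ((-3 - 20) + 16)**2 = (-23 + 16)**2 = (-7)**2 = 49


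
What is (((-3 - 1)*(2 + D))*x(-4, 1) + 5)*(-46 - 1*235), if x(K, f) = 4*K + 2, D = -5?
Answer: 45803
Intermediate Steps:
x(K, f) = 2 + 4*K
(((-3 - 1)*(2 + D))*x(-4, 1) + 5)*(-46 - 1*235) = (((-3 - 1)*(2 - 5))*(2 + 4*(-4)) + 5)*(-46 - 1*235) = ((-4*(-3))*(2 - 16) + 5)*(-46 - 235) = (12*(-14) + 5)*(-281) = (-168 + 5)*(-281) = -163*(-281) = 45803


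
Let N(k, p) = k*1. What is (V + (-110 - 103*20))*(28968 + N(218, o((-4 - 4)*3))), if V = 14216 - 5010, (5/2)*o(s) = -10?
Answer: 205352696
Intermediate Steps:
o(s) = -4 (o(s) = (2/5)*(-10) = -4)
N(k, p) = k
V = 9206
(V + (-110 - 103*20))*(28968 + N(218, o((-4 - 4)*3))) = (9206 + (-110 - 103*20))*(28968 + 218) = (9206 + (-110 - 2060))*29186 = (9206 - 2170)*29186 = 7036*29186 = 205352696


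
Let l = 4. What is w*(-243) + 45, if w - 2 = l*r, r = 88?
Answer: -85977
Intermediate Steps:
w = 354 (w = 2 + 4*88 = 2 + 352 = 354)
w*(-243) + 45 = 354*(-243) + 45 = -86022 + 45 = -85977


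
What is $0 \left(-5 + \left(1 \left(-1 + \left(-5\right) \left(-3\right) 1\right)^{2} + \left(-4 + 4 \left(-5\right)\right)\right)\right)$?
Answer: $0$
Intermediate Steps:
$0 \left(-5 + \left(1 \left(-1 + \left(-5\right) \left(-3\right) 1\right)^{2} + \left(-4 + 4 \left(-5\right)\right)\right)\right) = 0 \left(-5 + \left(1 \left(-1 + 15 \cdot 1\right)^{2} - 24\right)\right) = 0 \left(-5 - \left(24 - \left(-1 + 15\right)^{2}\right)\right) = 0 \left(-5 - \left(24 - 14^{2}\right)\right) = 0 \left(-5 + \left(1 \cdot 196 - 24\right)\right) = 0 \left(-5 + \left(196 - 24\right)\right) = 0 \left(-5 + 172\right) = 0 \cdot 167 = 0$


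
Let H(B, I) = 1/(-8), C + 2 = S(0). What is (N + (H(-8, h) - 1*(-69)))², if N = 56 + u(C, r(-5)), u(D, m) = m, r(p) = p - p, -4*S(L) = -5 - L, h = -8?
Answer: 998001/64 ≈ 15594.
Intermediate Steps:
S(L) = 5/4 + L/4 (S(L) = -(-5 - L)/4 = 5/4 + L/4)
r(p) = 0
C = -¾ (C = -2 + (5/4 + (¼)*0) = -2 + (5/4 + 0) = -2 + 5/4 = -¾ ≈ -0.75000)
N = 56 (N = 56 + 0 = 56)
H(B, I) = -⅛
(N + (H(-8, h) - 1*(-69)))² = (56 + (-⅛ - 1*(-69)))² = (56 + (-⅛ + 69))² = (56 + 551/8)² = (999/8)² = 998001/64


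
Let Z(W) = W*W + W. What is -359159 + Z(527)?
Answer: -80903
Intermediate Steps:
Z(W) = W + W**2 (Z(W) = W**2 + W = W + W**2)
-359159 + Z(527) = -359159 + 527*(1 + 527) = -359159 + 527*528 = -359159 + 278256 = -80903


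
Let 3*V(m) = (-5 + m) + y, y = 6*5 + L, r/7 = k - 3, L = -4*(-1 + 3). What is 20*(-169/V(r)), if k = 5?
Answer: -10140/31 ≈ -327.10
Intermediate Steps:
L = -8 (L = -4*2 = -8)
r = 14 (r = 7*(5 - 3) = 7*2 = 14)
y = 22 (y = 6*5 - 8 = 30 - 8 = 22)
V(m) = 17/3 + m/3 (V(m) = ((-5 + m) + 22)/3 = (17 + m)/3 = 17/3 + m/3)
20*(-169/V(r)) = 20*(-169/(17/3 + (1/3)*14)) = 20*(-169/(17/3 + 14/3)) = 20*(-169/31/3) = 20*(-169*3/31) = 20*(-507/31) = -10140/31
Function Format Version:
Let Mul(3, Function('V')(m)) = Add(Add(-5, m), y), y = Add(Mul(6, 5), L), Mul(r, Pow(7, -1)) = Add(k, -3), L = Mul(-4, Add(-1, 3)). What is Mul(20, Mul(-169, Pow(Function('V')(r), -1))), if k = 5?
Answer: Rational(-10140, 31) ≈ -327.10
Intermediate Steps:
L = -8 (L = Mul(-4, 2) = -8)
r = 14 (r = Mul(7, Add(5, -3)) = Mul(7, 2) = 14)
y = 22 (y = Add(Mul(6, 5), -8) = Add(30, -8) = 22)
Function('V')(m) = Add(Rational(17, 3), Mul(Rational(1, 3), m)) (Function('V')(m) = Mul(Rational(1, 3), Add(Add(-5, m), 22)) = Mul(Rational(1, 3), Add(17, m)) = Add(Rational(17, 3), Mul(Rational(1, 3), m)))
Mul(20, Mul(-169, Pow(Function('V')(r), -1))) = Mul(20, Mul(-169, Pow(Add(Rational(17, 3), Mul(Rational(1, 3), 14)), -1))) = Mul(20, Mul(-169, Pow(Add(Rational(17, 3), Rational(14, 3)), -1))) = Mul(20, Mul(-169, Pow(Rational(31, 3), -1))) = Mul(20, Mul(-169, Rational(3, 31))) = Mul(20, Rational(-507, 31)) = Rational(-10140, 31)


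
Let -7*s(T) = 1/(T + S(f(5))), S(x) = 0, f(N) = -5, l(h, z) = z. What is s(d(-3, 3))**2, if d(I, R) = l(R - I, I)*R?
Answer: 1/3969 ≈ 0.00025195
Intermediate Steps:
d(I, R) = I*R
s(T) = -1/(7*T) (s(T) = -1/(7*(T + 0)) = -1/(7*T))
s(d(-3, 3))**2 = (-1/(7*((-3*3))))**2 = (-1/7/(-9))**2 = (-1/7*(-1/9))**2 = (1/63)**2 = 1/3969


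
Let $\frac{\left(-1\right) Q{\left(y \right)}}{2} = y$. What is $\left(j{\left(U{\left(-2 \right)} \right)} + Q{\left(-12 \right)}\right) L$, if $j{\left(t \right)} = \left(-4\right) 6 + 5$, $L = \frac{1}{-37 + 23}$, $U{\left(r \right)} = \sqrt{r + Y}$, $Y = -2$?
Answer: $- \frac{5}{14} \approx -0.35714$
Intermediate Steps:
$Q{\left(y \right)} = - 2 y$
$U{\left(r \right)} = \sqrt{-2 + r}$ ($U{\left(r \right)} = \sqrt{r - 2} = \sqrt{-2 + r}$)
$L = - \frac{1}{14}$ ($L = \frac{1}{-14} = - \frac{1}{14} \approx -0.071429$)
$j{\left(t \right)} = -19$ ($j{\left(t \right)} = -24 + 5 = -19$)
$\left(j{\left(U{\left(-2 \right)} \right)} + Q{\left(-12 \right)}\right) L = \left(-19 - -24\right) \left(- \frac{1}{14}\right) = \left(-19 + 24\right) \left(- \frac{1}{14}\right) = 5 \left(- \frac{1}{14}\right) = - \frac{5}{14}$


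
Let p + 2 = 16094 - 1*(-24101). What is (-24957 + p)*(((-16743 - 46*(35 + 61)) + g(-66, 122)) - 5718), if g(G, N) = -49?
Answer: -410244536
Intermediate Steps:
p = 40193 (p = -2 + (16094 - 1*(-24101)) = -2 + (16094 + 24101) = -2 + 40195 = 40193)
(-24957 + p)*(((-16743 - 46*(35 + 61)) + g(-66, 122)) - 5718) = (-24957 + 40193)*(((-16743 - 46*(35 + 61)) - 49) - 5718) = 15236*(((-16743 - 46*96) - 49) - 5718) = 15236*(((-16743 - 4416) - 49) - 5718) = 15236*((-21159 - 49) - 5718) = 15236*(-21208 - 5718) = 15236*(-26926) = -410244536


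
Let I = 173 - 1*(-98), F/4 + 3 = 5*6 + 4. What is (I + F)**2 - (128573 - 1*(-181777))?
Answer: -154325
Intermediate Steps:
F = 124 (F = -12 + 4*(5*6 + 4) = -12 + 4*(30 + 4) = -12 + 4*34 = -12 + 136 = 124)
I = 271 (I = 173 + 98 = 271)
(I + F)**2 - (128573 - 1*(-181777)) = (271 + 124)**2 - (128573 - 1*(-181777)) = 395**2 - (128573 + 181777) = 156025 - 1*310350 = 156025 - 310350 = -154325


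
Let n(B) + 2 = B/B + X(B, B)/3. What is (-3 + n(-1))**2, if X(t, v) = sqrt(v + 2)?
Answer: 121/9 ≈ 13.444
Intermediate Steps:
X(t, v) = sqrt(2 + v)
n(B) = -1 + sqrt(2 + B)/3 (n(B) = -2 + (B/B + sqrt(2 + B)/3) = -2 + (1 + sqrt(2 + B)*(1/3)) = -2 + (1 + sqrt(2 + B)/3) = -1 + sqrt(2 + B)/3)
(-3 + n(-1))**2 = (-3 + (-1 + sqrt(2 - 1)/3))**2 = (-3 + (-1 + sqrt(1)/3))**2 = (-3 + (-1 + (1/3)*1))**2 = (-3 + (-1 + 1/3))**2 = (-3 - 2/3)**2 = (-11/3)**2 = 121/9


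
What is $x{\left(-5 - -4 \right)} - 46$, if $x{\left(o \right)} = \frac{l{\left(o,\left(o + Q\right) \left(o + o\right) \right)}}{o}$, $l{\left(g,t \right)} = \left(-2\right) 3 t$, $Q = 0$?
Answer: $-34$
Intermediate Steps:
$l{\left(g,t \right)} = - 6 t$
$x{\left(o \right)} = - 12 o$ ($x{\left(o \right)} = \frac{\left(-6\right) \left(o + 0\right) \left(o + o\right)}{o} = \frac{\left(-6\right) o 2 o}{o} = \frac{\left(-6\right) 2 o^{2}}{o} = \frac{\left(-12\right) o^{2}}{o} = - 12 o$)
$x{\left(-5 - -4 \right)} - 46 = - 12 \left(-5 - -4\right) - 46 = - 12 \left(-5 + 4\right) - 46 = \left(-12\right) \left(-1\right) - 46 = 12 - 46 = -34$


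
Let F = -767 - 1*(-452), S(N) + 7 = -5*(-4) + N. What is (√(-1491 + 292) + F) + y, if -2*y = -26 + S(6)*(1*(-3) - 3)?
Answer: -245 + I*√1199 ≈ -245.0 + 34.627*I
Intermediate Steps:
S(N) = 13 + N (S(N) = -7 + (-5*(-4) + N) = -7 + (20 + N) = 13 + N)
F = -315 (F = -767 + 452 = -315)
y = 70 (y = -(-26 + (13 + 6)*(1*(-3) - 3))/2 = -(-26 + 19*(-3 - 3))/2 = -(-26 + 19*(-6))/2 = -(-26 - 114)/2 = -½*(-140) = 70)
(√(-1491 + 292) + F) + y = (√(-1491 + 292) - 315) + 70 = (√(-1199) - 315) + 70 = (I*√1199 - 315) + 70 = (-315 + I*√1199) + 70 = -245 + I*√1199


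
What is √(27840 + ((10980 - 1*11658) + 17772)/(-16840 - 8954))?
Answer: √514509955989/4299 ≈ 166.85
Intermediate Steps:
√(27840 + ((10980 - 1*11658) + 17772)/(-16840 - 8954)) = √(27840 + ((10980 - 11658) + 17772)/(-25794)) = √(27840 + (-678 + 17772)*(-1/25794)) = √(27840 + 17094*(-1/25794)) = √(27840 - 2849/4299) = √(119681311/4299) = √514509955989/4299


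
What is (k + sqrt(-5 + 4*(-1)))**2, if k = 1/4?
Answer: -143/16 + 3*I/2 ≈ -8.9375 + 1.5*I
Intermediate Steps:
k = 1/4 ≈ 0.25000
(k + sqrt(-5 + 4*(-1)))**2 = (1/4 + sqrt(-5 + 4*(-1)))**2 = (1/4 + sqrt(-5 - 4))**2 = (1/4 + sqrt(-9))**2 = (1/4 + 3*I)**2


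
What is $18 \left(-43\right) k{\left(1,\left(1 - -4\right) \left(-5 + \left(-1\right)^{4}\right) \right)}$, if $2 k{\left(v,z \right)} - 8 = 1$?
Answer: $-3483$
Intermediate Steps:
$k{\left(v,z \right)} = \frac{9}{2}$ ($k{\left(v,z \right)} = 4 + \frac{1}{2} \cdot 1 = 4 + \frac{1}{2} = \frac{9}{2}$)
$18 \left(-43\right) k{\left(1,\left(1 - -4\right) \left(-5 + \left(-1\right)^{4}\right) \right)} = 18 \left(-43\right) \frac{9}{2} = \left(-774\right) \frac{9}{2} = -3483$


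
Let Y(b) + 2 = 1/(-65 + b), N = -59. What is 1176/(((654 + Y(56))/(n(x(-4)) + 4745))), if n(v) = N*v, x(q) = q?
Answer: 52718904/5867 ≈ 8985.7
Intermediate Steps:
Y(b) = -2 + 1/(-65 + b)
n(v) = -59*v
1176/(((654 + Y(56))/(n(x(-4)) + 4745))) = 1176/(((654 + (131 - 2*56)/(-65 + 56))/(-59*(-4) + 4745))) = 1176/(((654 + (131 - 112)/(-9))/(236 + 4745))) = 1176/(((654 - ⅑*19)/4981)) = 1176/(((654 - 19/9)*(1/4981))) = 1176/(((5867/9)*(1/4981))) = 1176/(5867/44829) = 1176*(44829/5867) = 52718904/5867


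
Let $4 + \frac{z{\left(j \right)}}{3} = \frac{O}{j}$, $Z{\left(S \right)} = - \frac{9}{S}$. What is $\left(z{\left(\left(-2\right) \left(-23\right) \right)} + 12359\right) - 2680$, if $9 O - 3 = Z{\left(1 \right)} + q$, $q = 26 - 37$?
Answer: $\frac{1334029}{138} \approx 9666.9$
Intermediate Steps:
$q = -11$ ($q = 26 - 37 = -11$)
$O = - \frac{17}{9}$ ($O = \frac{1}{3} + \frac{- \frac{9}{1} - 11}{9} = \frac{1}{3} + \frac{\left(-9\right) 1 - 11}{9} = \frac{1}{3} + \frac{-9 - 11}{9} = \frac{1}{3} + \frac{1}{9} \left(-20\right) = \frac{1}{3} - \frac{20}{9} = - \frac{17}{9} \approx -1.8889$)
$z{\left(j \right)} = -12 - \frac{17}{3 j}$ ($z{\left(j \right)} = -12 + 3 \left(- \frac{17}{9 j}\right) = -12 - \frac{17}{3 j}$)
$\left(z{\left(\left(-2\right) \left(-23\right) \right)} + 12359\right) - 2680 = \left(\left(-12 - \frac{17}{3 \left(\left(-2\right) \left(-23\right)\right)}\right) + 12359\right) - 2680 = \left(\left(-12 - \frac{17}{3 \cdot 46}\right) + 12359\right) - 2680 = \left(\left(-12 - \frac{17}{138}\right) + 12359\right) - 2680 = \left(- \frac{1673}{138} + 12359\right) - 2680 = \frac{1703869}{138} - 2680 = \frac{1334029}{138}$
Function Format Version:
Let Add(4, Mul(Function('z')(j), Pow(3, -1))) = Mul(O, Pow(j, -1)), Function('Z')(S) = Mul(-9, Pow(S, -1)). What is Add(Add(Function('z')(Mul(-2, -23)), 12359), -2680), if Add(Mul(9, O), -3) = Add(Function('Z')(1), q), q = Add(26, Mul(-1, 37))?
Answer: Rational(1334029, 138) ≈ 9666.9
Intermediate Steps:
q = -11 (q = Add(26, -37) = -11)
O = Rational(-17, 9) (O = Add(Rational(1, 3), Mul(Rational(1, 9), Add(Mul(-9, Pow(1, -1)), -11))) = Add(Rational(1, 3), Mul(Rational(1, 9), Add(Mul(-9, 1), -11))) = Add(Rational(1, 3), Mul(Rational(1, 9), Add(-9, -11))) = Add(Rational(1, 3), Mul(Rational(1, 9), -20)) = Add(Rational(1, 3), Rational(-20, 9)) = Rational(-17, 9) ≈ -1.8889)
Function('z')(j) = Add(-12, Mul(Rational(-17, 3), Pow(j, -1))) (Function('z')(j) = Add(-12, Mul(3, Mul(Rational(-17, 9), Pow(j, -1)))) = Add(-12, Mul(Rational(-17, 3), Pow(j, -1))))
Add(Add(Function('z')(Mul(-2, -23)), 12359), -2680) = Add(Add(Add(-12, Mul(Rational(-17, 3), Pow(Mul(-2, -23), -1))), 12359), -2680) = Add(Add(Add(-12, Mul(Rational(-17, 3), Pow(46, -1))), 12359), -2680) = Add(Add(Add(-12, Mul(Rational(-17, 3), Rational(1, 46))), 12359), -2680) = Add(Add(Add(-12, Rational(-17, 138)), 12359), -2680) = Add(Add(Rational(-1673, 138), 12359), -2680) = Add(Rational(1703869, 138), -2680) = Rational(1334029, 138)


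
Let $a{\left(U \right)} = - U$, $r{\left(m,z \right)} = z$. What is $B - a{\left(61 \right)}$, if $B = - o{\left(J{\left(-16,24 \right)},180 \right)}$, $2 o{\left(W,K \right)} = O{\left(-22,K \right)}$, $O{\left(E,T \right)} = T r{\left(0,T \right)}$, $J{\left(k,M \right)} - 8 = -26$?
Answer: $-16139$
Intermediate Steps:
$J{\left(k,M \right)} = -18$ ($J{\left(k,M \right)} = 8 - 26 = -18$)
$O{\left(E,T \right)} = T^{2}$ ($O{\left(E,T \right)} = T T = T^{2}$)
$o{\left(W,K \right)} = \frac{K^{2}}{2}$
$B = -16200$ ($B = - \frac{180^{2}}{2} = - \frac{32400}{2} = \left(-1\right) 16200 = -16200$)
$B - a{\left(61 \right)} = -16200 - \left(-1\right) 61 = -16200 - -61 = -16200 + 61 = -16139$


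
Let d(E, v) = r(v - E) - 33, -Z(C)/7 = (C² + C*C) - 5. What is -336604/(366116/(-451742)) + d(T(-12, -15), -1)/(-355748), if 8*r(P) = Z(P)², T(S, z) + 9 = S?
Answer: 108185941014843959/260490069536 ≈ 4.1532e+5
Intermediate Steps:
T(S, z) = -9 + S
Z(C) = 35 - 14*C² (Z(C) = -7*((C² + C*C) - 5) = -7*((C² + C²) - 5) = -7*(2*C² - 5) = -7*(-5 + 2*C²) = 35 - 14*C²)
r(P) = (35 - 14*P²)²/8
d(E, v) = -33 + 49*(-5 + 2*(v - E)²)²/8 (d(E, v) = 49*(-5 + 2*(v - E)²)²/8 - 33 = -33 + 49*(-5 + 2*(v - E)²)²/8)
-336604/(366116/(-451742)) + d(T(-12, -15), -1)/(-355748) = -336604/(366116/(-451742)) + (-33 + 49*(-5 + 2*((-9 - 12) - 1*(-1))²)²/8)/(-355748) = -336604/(366116*(-1/451742)) + (-33 + 49*(-5 + 2*(-21 + 1)²)²/8)*(-1/355748) = -336604/(-183058/225871) + (-33 + 49*(-5 + 2*(-20)²)²/8)*(-1/355748) = -336604*(-225871/183058) + (-33 + 49*(-5 + 2*400)²/8)*(-1/355748) = 38014541042/91529 + (-33 + 49*(-5 + 800)²/8)*(-1/355748) = 38014541042/91529 + (-33 + (49/8)*795²)*(-1/355748) = 38014541042/91529 + (-33 + (49/8)*632025)*(-1/355748) = 38014541042/91529 + (-33 + 30969225/8)*(-1/355748) = 38014541042/91529 + (30968961/8)*(-1/355748) = 38014541042/91529 - 30968961/2845984 = 108185941014843959/260490069536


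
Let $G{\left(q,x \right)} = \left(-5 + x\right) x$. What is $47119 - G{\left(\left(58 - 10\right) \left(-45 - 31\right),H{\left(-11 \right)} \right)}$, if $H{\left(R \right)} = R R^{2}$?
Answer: $-1731097$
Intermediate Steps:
$H{\left(R \right)} = R^{3}$
$G{\left(q,x \right)} = x \left(-5 + x\right)$
$47119 - G{\left(\left(58 - 10\right) \left(-45 - 31\right),H{\left(-11 \right)} \right)} = 47119 - \left(-11\right)^{3} \left(-5 + \left(-11\right)^{3}\right) = 47119 - - 1331 \left(-5 - 1331\right) = 47119 - \left(-1331\right) \left(-1336\right) = 47119 - 1778216 = -1731097$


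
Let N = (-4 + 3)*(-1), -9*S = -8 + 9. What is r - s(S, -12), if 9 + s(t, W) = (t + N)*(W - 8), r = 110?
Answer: 1231/9 ≈ 136.78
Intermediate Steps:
S = -1/9 (S = -(-8 + 9)/9 = -1/9*1 = -1/9 ≈ -0.11111)
N = 1 (N = -1*(-1) = 1)
s(t, W) = -9 + (1 + t)*(-8 + W) (s(t, W) = -9 + (t + 1)*(W - 8) = -9 + (1 + t)*(-8 + W))
r - s(S, -12) = 110 - (-17 - 12 - 8*(-1/9) - 12*(-1/9)) = 110 - (-17 - 12 + 8/9 + 4/3) = 110 - 1*(-241/9) = 110 + 241/9 = 1231/9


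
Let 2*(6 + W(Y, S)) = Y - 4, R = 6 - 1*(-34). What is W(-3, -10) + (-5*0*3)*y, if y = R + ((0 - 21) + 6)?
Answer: -19/2 ≈ -9.5000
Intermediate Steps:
R = 40 (R = 6 + 34 = 40)
y = 25 (y = 40 + ((0 - 21) + 6) = 40 + (-21 + 6) = 40 - 15 = 25)
W(Y, S) = -8 + Y/2 (W(Y, S) = -6 + (Y - 4)/2 = -6 + (-4 + Y)/2 = -6 + (-2 + Y/2) = -8 + Y/2)
W(-3, -10) + (-5*0*3)*y = (-8 + (½)*(-3)) + (-5*0*3)*25 = (-8 - 3/2) + (0*3)*25 = -19/2 + 0*25 = -19/2 + 0 = -19/2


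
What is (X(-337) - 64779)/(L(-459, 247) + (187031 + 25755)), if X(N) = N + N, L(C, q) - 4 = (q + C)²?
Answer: -65453/257734 ≈ -0.25396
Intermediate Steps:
L(C, q) = 4 + (C + q)² (L(C, q) = 4 + (q + C)² = 4 + (C + q)²)
X(N) = 2*N
(X(-337) - 64779)/(L(-459, 247) + (187031 + 25755)) = (2*(-337) - 64779)/((4 + (-459 + 247)²) + (187031 + 25755)) = (-674 - 64779)/((4 + (-212)²) + 212786) = -65453/((4 + 44944) + 212786) = -65453/(44948 + 212786) = -65453/257734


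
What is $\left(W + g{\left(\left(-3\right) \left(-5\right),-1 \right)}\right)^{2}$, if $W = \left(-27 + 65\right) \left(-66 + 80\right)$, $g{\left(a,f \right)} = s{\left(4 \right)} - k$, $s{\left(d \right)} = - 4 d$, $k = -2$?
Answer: $268324$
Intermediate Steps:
$g{\left(a,f \right)} = -14$ ($g{\left(a,f \right)} = \left(-4\right) 4 - -2 = -16 + 2 = -14$)
$W = 532$ ($W = 38 \cdot 14 = 532$)
$\left(W + g{\left(\left(-3\right) \left(-5\right),-1 \right)}\right)^{2} = \left(532 - 14\right)^{2} = 518^{2} = 268324$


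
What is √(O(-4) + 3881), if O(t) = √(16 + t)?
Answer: √(3881 + 2*√3) ≈ 62.325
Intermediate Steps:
√(O(-4) + 3881) = √(√(16 - 4) + 3881) = √(√12 + 3881) = √(2*√3 + 3881) = √(3881 + 2*√3)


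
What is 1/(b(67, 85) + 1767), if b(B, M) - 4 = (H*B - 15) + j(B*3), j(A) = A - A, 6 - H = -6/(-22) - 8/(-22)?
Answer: 11/23269 ≈ 0.00047273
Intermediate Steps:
H = 59/11 (H = 6 - (-6/(-22) - 8/(-22)) = 6 - (-6*(-1/22) - 8*(-1/22)) = 6 - (3/11 + 4/11) = 6 - 1*7/11 = 6 - 7/11 = 59/11 ≈ 5.3636)
j(A) = 0
b(B, M) = -11 + 59*B/11 (b(B, M) = 4 + ((59*B/11 - 15) + 0) = 4 + ((-15 + 59*B/11) + 0) = 4 + (-15 + 59*B/11) = -11 + 59*B/11)
1/(b(67, 85) + 1767) = 1/((-11 + (59/11)*67) + 1767) = 1/((-11 + 3953/11) + 1767) = 1/(3832/11 + 1767) = 1/(23269/11) = 11/23269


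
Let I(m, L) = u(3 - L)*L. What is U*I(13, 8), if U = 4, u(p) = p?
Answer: -160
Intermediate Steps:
I(m, L) = L*(3 - L) (I(m, L) = (3 - L)*L = L*(3 - L))
U*I(13, 8) = 4*(8*(3 - 1*8)) = 4*(8*(3 - 8)) = 4*(8*(-5)) = 4*(-40) = -160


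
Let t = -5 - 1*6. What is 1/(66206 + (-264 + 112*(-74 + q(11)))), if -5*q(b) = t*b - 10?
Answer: 5/302942 ≈ 1.6505e-5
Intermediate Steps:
t = -11 (t = -5 - 6 = -11)
q(b) = 2 + 11*b/5 (q(b) = -(-11*b - 10)/5 = -(-10 - 11*b)/5 = 2 + 11*b/5)
1/(66206 + (-264 + 112*(-74 + q(11)))) = 1/(66206 + (-264 + 112*(-74 + (2 + (11/5)*11)))) = 1/(66206 + (-264 + 112*(-74 + (2 + 121/5)))) = 1/(66206 + (-264 + 112*(-74 + 131/5))) = 1/(66206 + (-264 + 112*(-239/5))) = 1/(66206 + (-264 - 26768/5)) = 1/(66206 - 28088/5) = 1/(302942/5) = 5/302942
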